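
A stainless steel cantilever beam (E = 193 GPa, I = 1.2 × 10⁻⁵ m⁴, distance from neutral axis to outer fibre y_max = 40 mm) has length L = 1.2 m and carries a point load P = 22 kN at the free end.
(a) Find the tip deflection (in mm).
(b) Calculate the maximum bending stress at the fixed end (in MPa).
(a) Tip deflection of a cantilever with an end point load: δ = P·L^3 / (3·E·I). Convert P = 22 kN = 22000 N, E = 193 GPa = 1.93 × 10¹¹ Pa.
  δ = (22000 × 1.2^3) / (3 × (1.93 × 10¹¹) × (1.2 × 10⁻⁵)) = 0.005472 m = 5.472 mm
(b) Maximum bending moment at the fixed end: M = P·L = 22000 × 1.2 = 26400 N·m. Convert y_max = 40 mm = 0.04 m.
  σ = M·y_max / I = (26400 × 0.04) / (1.2 × 10⁻⁵) = 8.8 × 10⁷ Pa = 88 MPa
Final answer: (a) δ = 5.472 mm, (b) σ = 88 MPa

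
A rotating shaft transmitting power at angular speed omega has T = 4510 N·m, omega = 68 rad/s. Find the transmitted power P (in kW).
Model: a rotating shaft transmitting power at angular speed omega, so P = T·omega.
Substitute:
  P = 4510 × 68
  P = 306700 W
Convert: P = 306700 W = 306.7 kW
Final answer: P = 306.7 kW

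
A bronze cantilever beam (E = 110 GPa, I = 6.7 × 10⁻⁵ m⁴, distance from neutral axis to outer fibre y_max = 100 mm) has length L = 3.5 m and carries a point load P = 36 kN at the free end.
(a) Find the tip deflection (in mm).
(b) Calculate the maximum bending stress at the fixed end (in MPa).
(a) Tip deflection of a cantilever with an end point load: δ = P·L^3 / (3·E·I). Convert P = 36 kN = 36000 N, E = 110 GPa = 1.1 × 10¹¹ Pa.
  δ = (36000 × 3.5^3) / (3 × (1.1 × 10¹¹) × (6.7 × 10⁻⁵)) = 0.06981 m = 69.81 mm
(b) Maximum bending moment at the fixed end: M = P·L = 36000 × 3.5 = 126000 N·m. Convert y_max = 100 mm = 0.1 m.
  σ = M·y_max / I = (126000 × 0.1) / (6.7 × 10⁻⁵) = 1.881 × 10⁸ Pa = 188.1 MPa
Final answer: (a) δ = 69.81 mm, (b) σ = 188.1 MPa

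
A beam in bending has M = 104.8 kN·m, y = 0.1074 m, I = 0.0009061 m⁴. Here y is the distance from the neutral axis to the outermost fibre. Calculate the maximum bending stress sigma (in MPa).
Model: a beam in bending, so sigma = (M·y) / I.
Convert to SI units:
  M = 104.8 kN·m = 104800 N·m
Substitute:
  sigma = (104800 × 0.1074) / 0.0009061
  sigma = 1.242 × 10⁷ Pa
Convert: sigma = 1.242 × 10⁷ Pa = 12.42 MPa
Final answer: sigma = 12.42 MPa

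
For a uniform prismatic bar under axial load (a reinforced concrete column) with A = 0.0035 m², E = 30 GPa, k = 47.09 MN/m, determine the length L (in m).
Model: a uniform prismatic bar under axial load, so k = (A·E) / L.
Solve for L: L = (A·E) / k.
Convert to SI units:
  E = 30 GPa = 3 × 10¹⁰ Pa
  k = 47.09 MN/m = 4.709 × 10⁷ N/m
Substitute:
  L = (0.0035 × (3 × 10¹⁰)) / (4.709 × 10⁷)
  L = 2.23 m
Final answer: L = 2.23 m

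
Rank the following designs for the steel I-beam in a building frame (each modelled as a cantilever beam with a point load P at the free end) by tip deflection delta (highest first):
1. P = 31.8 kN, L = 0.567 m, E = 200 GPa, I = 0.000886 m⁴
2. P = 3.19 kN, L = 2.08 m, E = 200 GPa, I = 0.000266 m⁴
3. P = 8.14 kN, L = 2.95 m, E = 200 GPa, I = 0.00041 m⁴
Model: a cantilever beam with a point load P at the free end, so delta = (P·L^3) / (3·E·I) (SI units).
  Case 1: delta = (31800 × 0.567^3) / (3 × (2 × 10¹¹) × 0.000886) = 1.09 × 10⁻⁵ m = 0.0109 mm
  Case 2: delta = (3190 × 2.08^3) / (3 × (2 × 10¹¹) × 0.000266) = 0.0001799 m = 0.1799 mm
  Case 3: delta = (8140 × 2.95^3) / (3 × (2 × 10¹¹) × 0.00041) = 0.0008495 m = 0.8495 mm
Ordering: 0.8495 mm (case 3) > 0.1799 mm (case 2) > 0.0109 mm (case 1)
Final answer: 3, 2, 1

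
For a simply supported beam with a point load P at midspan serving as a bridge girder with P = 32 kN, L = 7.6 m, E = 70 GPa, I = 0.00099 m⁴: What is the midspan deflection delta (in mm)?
Model: a simply supported beam with a point load P at midspan, so delta = (P·L^3) / (48·E·I).
Convert to SI units:
  P = 32 kN = 32000 N
  E = 70 GPa = 7 × 10¹⁰ Pa
Substitute:
  delta = (32000 × 7.6^3) / (48 × (7 × 10¹⁰) × 0.00099)
  delta = 0.004223 m
Convert: delta = 0.004223 m = 4.223 mm
Final answer: delta = 4.223 mm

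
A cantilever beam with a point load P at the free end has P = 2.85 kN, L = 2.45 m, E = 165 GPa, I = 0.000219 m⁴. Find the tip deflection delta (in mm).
Model: a cantilever beam with a point load P at the free end, so delta = (P·L^3) / (3·E·I).
Convert to SI units:
  P = 2.85 kN = 2850 N
  E = 165 GPa = 1.65 × 10¹¹ Pa
Substitute:
  delta = (2850 × 2.45^3) / (3 × (1.65 × 10¹¹) × 0.000219)
  delta = 0.0003866 m
Convert: delta = 0.0003866 m = 0.3866 mm
Final answer: delta = 0.3866 mm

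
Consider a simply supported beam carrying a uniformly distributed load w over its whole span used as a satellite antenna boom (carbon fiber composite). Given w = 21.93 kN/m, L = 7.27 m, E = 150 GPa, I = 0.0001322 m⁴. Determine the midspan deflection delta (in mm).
Model: a simply supported beam carrying a uniformly distributed load w over its whole span, so delta = (5·w·L^4) / (384·E·I).
Convert to SI units:
  w = 21.93 kN/m = 21930 N/m
  E = 150 GPa = 1.5 × 10¹¹ Pa
Substitute:
  delta = (5 × 21930 × 7.27^4) / (384 × (1.5 × 10¹¹) × 0.0001322)
  delta = 0.04022 m
Convert: delta = 0.04022 m = 40.22 mm
Final answer: delta = 40.22 mm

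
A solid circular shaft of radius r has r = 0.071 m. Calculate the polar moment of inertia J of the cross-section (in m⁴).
Model: a solid circular shaft of radius r, so J = (π·r^4) / 2.
Substitute:
  J = (π × 0.071^4) / 2
  J = 3.992 × 10⁻⁵ m⁴
Final answer: J = 3.992 × 10⁻⁵ m⁴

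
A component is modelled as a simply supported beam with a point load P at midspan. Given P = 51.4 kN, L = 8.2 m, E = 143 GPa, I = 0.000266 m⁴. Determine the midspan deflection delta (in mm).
Model: a simply supported beam with a point load P at midspan, so delta = (P·L^3) / (48·E·I).
Convert to SI units:
  P = 51.4 kN = 51400 N
  E = 143 GPa = 1.43 × 10¹¹ Pa
Substitute:
  delta = (51400 × 8.2^3) / (48 × (1.43 × 10¹¹) × 0.000266)
  delta = 0.01552 m
Convert: delta = 0.01552 m = 15.52 mm
Final answer: delta = 15.52 mm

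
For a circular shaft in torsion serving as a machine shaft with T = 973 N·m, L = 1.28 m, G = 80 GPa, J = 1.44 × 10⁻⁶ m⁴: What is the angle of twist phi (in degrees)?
Model: a circular shaft in torsion, so phi = (T·L) / (G·J).
Convert to SI units:
  G = 80 GPa = 8 × 10¹⁰ Pa
Substitute:
  phi = (973 × 1.28) / ((8 × 10¹⁰) × (1.44 × 10⁻⁶))
  phi = 0.01081 rad
Convert to degrees: phi = 0.01081 × 180/π = 0.6194°
Final answer: phi = 0.6194°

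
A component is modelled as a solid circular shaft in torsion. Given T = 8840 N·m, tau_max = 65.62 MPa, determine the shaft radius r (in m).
Model: a solid circular shaft in torsion, so tau_max = (2·T) / (π·r^3).
Solve for r: r = ((2·T) / (π·tau_max))^(1/3).
Convert to SI units:
  tau_max = 65.62 MPa = 6.562 × 10⁷ Pa
Substitute:
  r = ((2 × 8840) / (π × (6.562 × 10⁷)))^(1/3)
  r = 0.0441 m
Final answer: r = 0.0441 m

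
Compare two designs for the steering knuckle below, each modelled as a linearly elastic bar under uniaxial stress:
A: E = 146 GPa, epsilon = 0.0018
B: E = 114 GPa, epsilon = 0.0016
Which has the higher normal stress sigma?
Model: a linearly elastic bar under uniaxial stress, so sigma = E·epsilon (SI units).
  A: sigma = (1.46 × 10¹¹) × 0.0018 = 2.628 × 10⁸ Pa = 262.8 MPa
  B: sigma = (1.14 × 10¹¹) × 0.0016 = 1.824 × 10⁸ Pa = 182.4 MPa
262.8 MPa > 182.4 MPa, so A is larger.
Final answer: A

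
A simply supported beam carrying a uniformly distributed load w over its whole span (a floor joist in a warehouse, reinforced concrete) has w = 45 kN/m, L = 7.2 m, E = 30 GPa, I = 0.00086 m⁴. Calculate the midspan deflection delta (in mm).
Model: a simply supported beam carrying a uniformly distributed load w over its whole span, so delta = (5·w·L^4) / (384·E·I).
Convert to SI units:
  w = 45 kN/m = 45000 N/m
  E = 30 GPa = 3 × 10¹⁰ Pa
Substitute:
  delta = (5 × 45000 × 7.2^4) / (384 × (3 × 10¹⁰) × 0.00086)
  delta = 0.06103 m
Convert: delta = 0.06103 m = 61.03 mm
Final answer: delta = 61.03 mm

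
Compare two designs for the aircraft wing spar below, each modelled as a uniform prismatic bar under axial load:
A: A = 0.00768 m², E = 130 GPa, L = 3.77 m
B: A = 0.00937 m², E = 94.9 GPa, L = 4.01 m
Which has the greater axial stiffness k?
Model: a uniform prismatic bar under axial load, so k = (A·E) / L (SI units).
  A: k = (0.00768 × (1.3 × 10¹¹)) / 3.77 = 2.648 × 10⁸ N/m = 264.8 MN/m
  B: k = (0.00937 × (9.49 × 10¹⁰)) / 4.01 = 2.217 × 10⁸ N/m = 221.7 MN/m
264.8 MN/m > 221.7 MN/m, so A is larger.
Final answer: A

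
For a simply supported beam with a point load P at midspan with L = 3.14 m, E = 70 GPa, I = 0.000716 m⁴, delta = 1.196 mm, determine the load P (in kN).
Model: a simply supported beam with a point load P at midspan, so delta = (P·L^3) / (48·E·I).
Solve for P: P = (48·delta·E·I) / L^3.
Convert to SI units:
  E = 70 GPa = 7 × 10¹⁰ Pa
  delta = 1.196 mm = 0.001196 m
Substitute:
  P = (48 × 0.001196 × (7 × 10¹⁰) × 0.000716) / 3.14^3
  P = 92940 N
Convert: P = 92940 N = 92.94 kN
Final answer: P = 92.94 kN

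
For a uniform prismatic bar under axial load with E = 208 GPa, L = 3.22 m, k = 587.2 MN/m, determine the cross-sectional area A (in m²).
Model: a uniform prismatic bar under axial load, so k = (A·E) / L.
Solve for A: A = (k·L) / E.
Convert to SI units:
  E = 208 GPa = 2.08 × 10¹¹ Pa
  k = 587.2 MN/m = 5.872 × 10⁸ N/m
Substitute:
  A = ((5.872 × 10⁸) × 3.22) / (2.08 × 10¹¹)
  A = 0.00909 m²
Final answer: A = 0.00909 m²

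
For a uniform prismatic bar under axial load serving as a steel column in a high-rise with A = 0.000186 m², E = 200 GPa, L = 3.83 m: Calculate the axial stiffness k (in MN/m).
Model: a uniform prismatic bar under axial load, so k = (A·E) / L.
Convert to SI units:
  E = 200 GPa = 2 × 10¹¹ Pa
Substitute:
  k = (0.000186 × (2 × 10¹¹)) / 3.83
  k = 9.713 × 10⁶ N/m
Convert: k = 9.713 × 10⁶ N/m = 9.713 MN/m
Final answer: k = 9.713 MN/m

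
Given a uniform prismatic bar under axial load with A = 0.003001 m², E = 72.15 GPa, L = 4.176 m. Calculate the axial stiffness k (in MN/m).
Model: a uniform prismatic bar under axial load, so k = (A·E) / L.
Convert to SI units:
  E = 72.15 GPa = 7.215 × 10¹⁰ Pa
Substitute:
  k = (0.003001 × (7.215 × 10¹⁰)) / 4.176
  k = 5.185 × 10⁷ N/m
Convert: k = 5.185 × 10⁷ N/m = 51.85 MN/m
Final answer: k = 51.85 MN/m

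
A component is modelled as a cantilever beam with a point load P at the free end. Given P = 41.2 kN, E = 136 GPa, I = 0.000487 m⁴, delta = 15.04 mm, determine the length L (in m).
Model: a cantilever beam with a point load P at the free end, so delta = (P·L^3) / (3·E·I).
Solve for L: L = ((3·delta·E·I) / P)^(1/3).
Convert to SI units:
  P = 41.2 kN = 41200 N
  E = 136 GPa = 1.36 × 10¹¹ Pa
  delta = 15.04 mm = 0.01504 m
Substitute:
  L = ((3 × 0.01504 × (1.36 × 10¹¹) × 0.000487) / 41200)^(1/3)
  L = 4.17 m
Final answer: L = 4.17 m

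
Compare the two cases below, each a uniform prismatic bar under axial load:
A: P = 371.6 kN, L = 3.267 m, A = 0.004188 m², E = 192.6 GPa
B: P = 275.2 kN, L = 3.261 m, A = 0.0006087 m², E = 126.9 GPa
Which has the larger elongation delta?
Model: a uniform prismatic bar under axial load, so delta = (P·L) / (A·E) (SI units).
  A: delta = (371600 × 3.267) / (0.004188 × (1.926 × 10¹¹)) = 0.001505 m = 1.505 mm
  B: delta = (275200 × 3.261) / (0.0006087 × (1.269 × 10¹¹)) = 0.01162 m = 11.62 mm
11.62 mm > 1.505 mm, so B is larger.
Final answer: B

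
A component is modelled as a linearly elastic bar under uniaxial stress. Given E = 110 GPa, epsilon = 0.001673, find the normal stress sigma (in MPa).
Model: a linearly elastic bar under uniaxial stress, so epsilon = sigma / E.
Solve for sigma: sigma = epsilon·E.
Convert to SI units:
  E = 110 GPa = 1.1 × 10¹¹ Pa
Substitute:
  sigma = 0.001673 × (1.1 × 10¹¹)
  sigma = 1.84 × 10⁸ Pa
Convert: sigma = 1.84 × 10⁸ Pa = 184 MPa
Final answer: sigma = 184 MPa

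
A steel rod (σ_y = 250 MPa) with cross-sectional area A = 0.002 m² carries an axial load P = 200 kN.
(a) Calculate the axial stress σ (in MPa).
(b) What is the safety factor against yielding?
(a) Axial stress σ = P/A. Convert P = 200 kN = 200000 N.
  σ = 200000 / 0.002 = 1 × 10⁸ Pa = 100 MPa
(b) Safety factor SF = σ_y/σ = 250 / 100 = 2.5
Final answer: (a) σ = 100 MPa, (b) SF = 2.5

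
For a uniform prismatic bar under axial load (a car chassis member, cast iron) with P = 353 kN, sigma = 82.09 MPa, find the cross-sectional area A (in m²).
Model: a uniform prismatic bar under axial load, so sigma = P / A.
Solve for A: A = P / sigma.
Convert to SI units:
  P = 353 kN = 353000 N
  sigma = 82.09 MPa = 8.209 × 10⁷ Pa
Substitute:
  A = 353000 / (8.209 × 10⁷)
  A = 0.0043 m²
Final answer: A = 0.0043 m²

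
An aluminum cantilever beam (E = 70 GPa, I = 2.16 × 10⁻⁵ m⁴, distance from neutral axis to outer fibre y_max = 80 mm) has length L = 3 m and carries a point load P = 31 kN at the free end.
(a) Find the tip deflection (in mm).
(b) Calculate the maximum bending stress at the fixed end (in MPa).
(a) Tip deflection of a cantilever with an end point load: δ = P·L^3 / (3·E·I). Convert P = 31 kN = 31000 N, E = 70 GPa = 7 × 10¹⁰ Pa.
  δ = (31000 × 3^3) / (3 × (7 × 10¹⁰) × (2.16 × 10⁻⁵)) = 0.1845 m = 184.5 mm
(b) Maximum bending moment at the fixed end: M = P·L = 31000 × 3 = 93000 N·m. Convert y_max = 80 mm = 0.08 m.
  σ = M·y_max / I = (93000 × 0.08) / (2.16 × 10⁻⁵) = 3.444 × 10⁸ Pa = 344.4 MPa
Final answer: (a) δ = 184.5 mm, (b) σ = 344.4 MPa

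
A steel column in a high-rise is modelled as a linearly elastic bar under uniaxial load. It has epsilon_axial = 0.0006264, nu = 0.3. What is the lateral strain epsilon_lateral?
Model: a linearly elastic bar under uniaxial load, so epsilon_lateral = -nu·epsilon_axial.
Substitute:
  epsilon_lateral = -(0.3 × 0.0006264)
  epsilon_lateral = -0.0001879
Final answer: epsilon_lateral = -0.0001879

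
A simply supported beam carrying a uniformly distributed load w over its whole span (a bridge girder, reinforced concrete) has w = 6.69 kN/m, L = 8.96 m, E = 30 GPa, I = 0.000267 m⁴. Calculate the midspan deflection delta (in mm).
Model: a simply supported beam carrying a uniformly distributed load w over its whole span, so delta = (5·w·L^4) / (384·E·I).
Convert to SI units:
  w = 6.69 kN/m = 6690 N/m
  E = 30 GPa = 3 × 10¹⁰ Pa
Substitute:
  delta = (5 × 6690 × 8.96^4) / (384 × (3 × 10¹⁰) × 0.000267)
  delta = 0.07009 m
Convert: delta = 0.07009 m = 70.09 mm
Final answer: delta = 70.09 mm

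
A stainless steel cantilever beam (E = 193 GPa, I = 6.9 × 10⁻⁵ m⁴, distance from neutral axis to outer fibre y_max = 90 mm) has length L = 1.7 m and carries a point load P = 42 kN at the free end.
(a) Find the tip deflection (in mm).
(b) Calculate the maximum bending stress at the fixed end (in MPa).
(a) Tip deflection of a cantilever with an end point load: δ = P·L^3 / (3·E·I). Convert P = 42 kN = 42000 N, E = 193 GPa = 1.93 × 10¹¹ Pa.
  δ = (42000 × 1.7^3) / (3 × (1.93 × 10¹¹) × (6.9 × 10⁻⁵)) = 0.005165 m = 5.165 mm
(b) Maximum bending moment at the fixed end: M = P·L = 42000 × 1.7 = 71400 N·m. Convert y_max = 90 mm = 0.09 m.
  σ = M·y_max / I = (71400 × 0.09) / (6.9 × 10⁻⁵) = 9.313 × 10⁷ Pa = 93.13 MPa
Final answer: (a) δ = 5.165 mm, (b) σ = 93.13 MPa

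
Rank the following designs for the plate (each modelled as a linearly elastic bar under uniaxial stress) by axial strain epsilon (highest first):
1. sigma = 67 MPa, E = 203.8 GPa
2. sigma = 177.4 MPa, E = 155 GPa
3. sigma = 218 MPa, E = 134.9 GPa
Model: a linearly elastic bar under uniaxial stress, so epsilon = sigma / E (SI units).
  Case 1: epsilon = (6.7 × 10⁷) / (2.038 × 10¹¹) = 0.0003288
  Case 2: epsilon = (1.774 × 10⁸) / (1.55 × 10¹¹) = 0.001145
  Case 3: epsilon = (2.18 × 10⁸) / (1.349 × 10¹¹) = 0.001616
Ordering: 0.001616 (case 3) > 0.001145 (case 2) > 0.0003288 (case 1)
Final answer: 3, 2, 1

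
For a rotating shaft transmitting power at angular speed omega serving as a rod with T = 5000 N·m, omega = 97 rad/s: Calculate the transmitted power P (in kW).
Model: a rotating shaft transmitting power at angular speed omega, so P = T·omega.
Substitute:
  P = 5000 × 97
  P = 485000 W
Convert: P = 485000 W = 485 kW
Final answer: P = 485 kW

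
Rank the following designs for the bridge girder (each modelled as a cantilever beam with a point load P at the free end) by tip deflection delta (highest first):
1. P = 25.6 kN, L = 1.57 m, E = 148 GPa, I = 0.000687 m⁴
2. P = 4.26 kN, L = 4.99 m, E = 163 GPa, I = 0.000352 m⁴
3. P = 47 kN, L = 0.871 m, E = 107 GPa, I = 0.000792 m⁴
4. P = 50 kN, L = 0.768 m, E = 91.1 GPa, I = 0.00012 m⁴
Model: a cantilever beam with a point load P at the free end, so delta = (P·L^3) / (3·E·I) (SI units).
  Case 1: delta = (25600 × 1.57^3) / (3 × (1.48 × 10¹¹) × 0.000687) = 0.0003248 m = 0.3248 mm
  Case 2: delta = (4260 × 4.99^3) / (3 × (1.63 × 10¹¹) × 0.000352) = 0.003075 m = 3.075 mm
  Case 3: delta = (47000 × 0.871^3) / (3 × (1.07 × 10¹¹) × 0.000792) = 0.0001222 m = 0.1222 mm
  Case 4: delta = (50000 × 0.768^3) / (3 × (9.11 × 10¹⁰) × 0.00012) = 0.0006906 m = 0.6906 mm
Ordering: 3.075 mm (case 2) > 0.6906 mm (case 4) > 0.3248 mm (case 1) > 0.1222 mm (case 3)
Final answer: 2, 4, 1, 3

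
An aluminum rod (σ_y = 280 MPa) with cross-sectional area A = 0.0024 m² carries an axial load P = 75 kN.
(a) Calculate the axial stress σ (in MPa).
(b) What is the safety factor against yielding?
(a) Axial stress σ = P/A. Convert P = 75 kN = 75000 N.
  σ = 75000 / 0.0024 = 3.125 × 10⁷ Pa = 31.25 MPa
(b) Safety factor SF = σ_y/σ = 280 / 31.25 = 8.96
Final answer: (a) σ = 31.25 MPa, (b) SF = 8.96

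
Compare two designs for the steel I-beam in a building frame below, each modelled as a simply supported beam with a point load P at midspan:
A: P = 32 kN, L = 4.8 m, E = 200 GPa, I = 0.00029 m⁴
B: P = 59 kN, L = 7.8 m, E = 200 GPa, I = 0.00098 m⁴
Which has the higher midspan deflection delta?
Model: a simply supported beam with a point load P at midspan, so delta = (P·L^3) / (48·E·I) (SI units).
  A: delta = (32000 × 4.8^3) / (48 × (2 × 10¹¹) × 0.00029) = 0.001271 m = 1.271 mm
  B: delta = (59000 × 7.8^3) / (48 × (2 × 10¹¹) × 0.00098) = 0.002976 m = 2.976 mm
2.976 mm > 1.271 mm, so B is larger.
Final answer: B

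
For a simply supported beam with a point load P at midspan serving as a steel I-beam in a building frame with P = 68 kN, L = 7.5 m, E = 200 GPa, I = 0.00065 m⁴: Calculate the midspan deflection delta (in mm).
Model: a simply supported beam with a point load P at midspan, so delta = (P·L^3) / (48·E·I).
Convert to SI units:
  P = 68 kN = 68000 N
  E = 200 GPa = 2 × 10¹¹ Pa
Substitute:
  delta = (68000 × 7.5^3) / (48 × (2 × 10¹¹) × 0.00065)
  delta = 0.004597 m
Convert: delta = 0.004597 m = 4.597 mm
Final answer: delta = 4.597 mm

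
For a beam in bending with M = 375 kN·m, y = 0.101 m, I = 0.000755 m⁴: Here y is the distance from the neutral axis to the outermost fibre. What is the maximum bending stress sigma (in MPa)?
Model: a beam in bending, so sigma = (M·y) / I.
Convert to SI units:
  M = 375 kN·m = 375000 N·m
Substitute:
  sigma = (375000 × 0.101) / 0.000755
  sigma = 5.017 × 10⁷ Pa
Convert: sigma = 5.017 × 10⁷ Pa = 50.17 MPa
Final answer: sigma = 50.17 MPa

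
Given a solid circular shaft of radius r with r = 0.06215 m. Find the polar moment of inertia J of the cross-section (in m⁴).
Model: a solid circular shaft of radius r, so J = (π·r^4) / 2.
Substitute:
  J = (π × 0.06215^4) / 2
  J = 2.344 × 10⁻⁵ m⁴
Final answer: J = 2.344 × 10⁻⁵ m⁴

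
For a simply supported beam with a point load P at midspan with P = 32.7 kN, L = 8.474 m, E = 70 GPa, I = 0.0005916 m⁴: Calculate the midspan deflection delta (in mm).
Model: a simply supported beam with a point load P at midspan, so delta = (P·L^3) / (48·E·I).
Convert to SI units:
  P = 32.7 kN = 32700 N
  E = 70 GPa = 7 × 10¹⁰ Pa
Substitute:
  delta = (32700 × 8.474^3) / (48 × (7 × 10¹⁰) × 0.0005916)
  delta = 0.01001 m
Convert: delta = 0.01001 m = 10.01 mm
Final answer: delta = 10.01 mm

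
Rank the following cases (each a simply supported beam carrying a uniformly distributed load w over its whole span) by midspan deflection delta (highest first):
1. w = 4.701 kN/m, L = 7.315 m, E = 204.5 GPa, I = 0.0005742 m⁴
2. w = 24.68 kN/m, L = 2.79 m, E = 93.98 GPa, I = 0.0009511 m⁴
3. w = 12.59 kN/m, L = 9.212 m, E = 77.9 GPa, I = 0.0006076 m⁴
Model: a simply supported beam carrying a uniformly distributed load w over its whole span, so delta = (5·w·L^4) / (384·E·I) (SI units).
  Case 1: delta = (5 × 4701 × 7.315^4) / (384 × (2.045 × 10¹¹) × 0.0005742) = 0.001493 m = 1.493 mm
  Case 2: delta = (5 × 24680 × 2.79^4) / (384 × (9.398 × 10¹⁰) × 0.0009511) = 0.0002178 m = 0.2178 mm
  Case 3: delta = (5 × 12590 × 9.212^4) / (384 × (7.79 × 10¹⁰) × 0.0006076) = 0.02494 m = 24.94 mm
Ordering: 24.94 mm (case 3) > 1.493 mm (case 1) > 0.2178 mm (case 2)
Final answer: 3, 1, 2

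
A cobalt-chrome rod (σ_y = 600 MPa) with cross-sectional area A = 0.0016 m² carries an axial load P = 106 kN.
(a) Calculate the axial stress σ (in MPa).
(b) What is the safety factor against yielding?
(a) Axial stress σ = P/A. Convert P = 106 kN = 106000 N.
  σ = 106000 / 0.0016 = 6.625 × 10⁷ Pa = 66.25 MPa
(b) Safety factor SF = σ_y/σ = 600 / 66.25 = 9.057
Final answer: (a) σ = 66.25 MPa, (b) SF = 9.057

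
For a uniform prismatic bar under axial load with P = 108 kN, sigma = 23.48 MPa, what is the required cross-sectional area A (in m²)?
Model: a uniform prismatic bar under axial load, so sigma = P / A.
Solve for A: A = P / sigma.
Convert to SI units:
  P = 108 kN = 108000 N
  sigma = 23.48 MPa = 2.348 × 10⁷ Pa
Substitute:
  A = 108000 / (2.348 × 10⁷)
  A = 0.0046 m²
Final answer: A = 0.0046 m²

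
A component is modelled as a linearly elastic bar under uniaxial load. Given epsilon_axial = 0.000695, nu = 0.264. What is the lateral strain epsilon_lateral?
Model: a linearly elastic bar under uniaxial load, so epsilon_lateral = -nu·epsilon_axial.
Substitute:
  epsilon_lateral = -(0.264 × 0.000695)
  epsilon_lateral = -0.0001835
Final answer: epsilon_lateral = -0.0001835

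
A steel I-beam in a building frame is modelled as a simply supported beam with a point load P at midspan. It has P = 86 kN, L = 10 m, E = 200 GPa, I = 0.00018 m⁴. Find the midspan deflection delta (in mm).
Model: a simply supported beam with a point load P at midspan, so delta = (P·L^3) / (48·E·I).
Convert to SI units:
  P = 86 kN = 86000 N
  E = 200 GPa = 2 × 10¹¹ Pa
Substitute:
  delta = (86000 × 10^3) / (48 × (2 × 10¹¹) × 0.00018)
  delta = 0.04977 m
Convert: delta = 0.04977 m = 49.77 mm
Final answer: delta = 49.77 mm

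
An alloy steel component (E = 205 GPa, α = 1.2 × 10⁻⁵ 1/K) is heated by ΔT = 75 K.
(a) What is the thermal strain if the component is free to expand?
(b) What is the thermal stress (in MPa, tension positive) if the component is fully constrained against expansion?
(a) Free thermal strain ε_th = α·ΔT = (1.2 × 10⁻⁵) × 75 = 0.0009
(b) Fully constrained, the expansion is suppressed, so σ = -E·α·ΔT. Convert E = 205 GPa = 2.05 × 10¹¹ Pa.
  σ = -(2.05 × 10¹¹) × (1.2 × 10⁻⁵) × 75 = -1.845 × 10⁸ Pa = -184.5 MPa (compressive)
Final answer: (a) ε_th = 0.0009, (b) σ = -184.5 MPa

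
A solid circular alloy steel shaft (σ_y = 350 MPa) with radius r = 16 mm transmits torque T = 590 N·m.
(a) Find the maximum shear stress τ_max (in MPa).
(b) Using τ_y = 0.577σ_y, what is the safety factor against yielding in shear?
(a) For a solid circular shaft, τ_max = T·r/J with J = π·r^4/2, i.e. τ_max = 2·T / (π·r^3). Convert r = 16 mm = 0.016 m.
  τ_max = (2 × 590) / (π × 0.016^3) = 9.17 × 10⁷ Pa = 91.7 MPa
(b) τ_y = 0.577 × 350 = 201.95 MPa
  SF = τ_y/τ_max = 201.95 / 91.7 = 2.202
Final answer: (a) τ_max = 91.7 MPa, (b) SF = 2.202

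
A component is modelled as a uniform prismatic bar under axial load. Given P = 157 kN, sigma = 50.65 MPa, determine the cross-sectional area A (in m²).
Model: a uniform prismatic bar under axial load, so sigma = P / A.
Solve for A: A = P / sigma.
Convert to SI units:
  P = 157 kN = 157000 N
  sigma = 50.65 MPa = 5.065 × 10⁷ Pa
Substitute:
  A = 157000 / (5.065 × 10⁷)
  A = 0.0031 m²
Final answer: A = 0.0031 m²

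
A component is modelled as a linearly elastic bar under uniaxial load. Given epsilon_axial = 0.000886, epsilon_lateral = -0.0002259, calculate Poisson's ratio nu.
Model: a linearly elastic bar under uniaxial load, so epsilon_lateral = -nu·epsilon_axial.
Solve for nu: nu = -epsilon_lateral / epsilon_axial.
Substitute:
  nu = -(-0.0002259) / 0.000886
  nu = 0.255
Final answer: nu = 0.255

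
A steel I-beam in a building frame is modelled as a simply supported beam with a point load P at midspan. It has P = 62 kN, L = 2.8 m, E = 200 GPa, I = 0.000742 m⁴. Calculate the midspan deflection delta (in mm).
Model: a simply supported beam with a point load P at midspan, so delta = (P·L^3) / (48·E·I).
Convert to SI units:
  P = 62 kN = 62000 N
  E = 200 GPa = 2 × 10¹¹ Pa
Substitute:
  delta = (62000 × 2.8^3) / (48 × (2 × 10¹¹) × 0.000742)
  delta = 0.0001911 m
Convert: delta = 0.0001911 m = 0.1911 mm
Final answer: delta = 0.1911 mm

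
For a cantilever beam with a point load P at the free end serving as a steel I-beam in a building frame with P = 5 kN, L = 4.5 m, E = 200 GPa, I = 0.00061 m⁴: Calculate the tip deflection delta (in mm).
Model: a cantilever beam with a point load P at the free end, so delta = (P·L^3) / (3·E·I).
Convert to SI units:
  P = 5 kN = 5000 N
  E = 200 GPa = 2 × 10¹¹ Pa
Substitute:
  delta = (5000 × 4.5^3) / (3 × (2 × 10¹¹) × 0.00061)
  delta = 0.001245 m
Convert: delta = 0.001245 m = 1.245 mm
Final answer: delta = 1.245 mm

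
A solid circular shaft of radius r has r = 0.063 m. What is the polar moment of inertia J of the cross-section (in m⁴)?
Model: a solid circular shaft of radius r, so J = (π·r^4) / 2.
Substitute:
  J = (π × 0.063^4) / 2
  J = 2.474 × 10⁻⁵ m⁴
Final answer: J = 2.474 × 10⁻⁵ m⁴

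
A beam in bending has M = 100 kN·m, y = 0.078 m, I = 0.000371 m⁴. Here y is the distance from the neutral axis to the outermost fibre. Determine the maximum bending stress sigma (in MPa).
Model: a beam in bending, so sigma = (M·y) / I.
Convert to SI units:
  M = 100 kN·m = 100000 N·m
Substitute:
  sigma = (100000 × 0.078) / 0.000371
  sigma = 2.102 × 10⁷ Pa
Convert: sigma = 2.102 × 10⁷ Pa = 21.02 MPa
Final answer: sigma = 21.02 MPa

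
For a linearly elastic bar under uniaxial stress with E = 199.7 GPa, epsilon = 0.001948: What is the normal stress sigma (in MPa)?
Model: a linearly elastic bar under uniaxial stress, so sigma = E·epsilon.
Convert to SI units:
  E = 199.7 GPa = 1.997 × 10¹¹ Pa
Substitute:
  sigma = (1.997 × 10¹¹) × 0.001948
  sigma = 3.89 × 10⁸ Pa
Convert: sigma = 3.89 × 10⁸ Pa = 389 MPa
Final answer: sigma = 389 MPa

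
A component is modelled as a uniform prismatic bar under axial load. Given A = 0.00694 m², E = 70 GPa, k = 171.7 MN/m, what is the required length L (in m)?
Model: a uniform prismatic bar under axial load, so k = (A·E) / L.
Solve for L: L = (A·E) / k.
Convert to SI units:
  E = 70 GPa = 7 × 10¹⁰ Pa
  k = 171.7 MN/m = 1.717 × 10⁸ N/m
Substitute:
  L = (0.00694 × (7 × 10¹⁰)) / (1.717 × 10⁸)
  L = 2.829 m
Final answer: L = 2.829 m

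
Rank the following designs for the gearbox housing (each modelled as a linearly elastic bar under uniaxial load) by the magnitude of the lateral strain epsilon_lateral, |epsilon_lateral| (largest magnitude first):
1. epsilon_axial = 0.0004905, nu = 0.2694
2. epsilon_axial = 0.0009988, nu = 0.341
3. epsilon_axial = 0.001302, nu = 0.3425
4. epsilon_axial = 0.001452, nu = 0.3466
Model: a linearly elastic bar under uniaxial load, so epsilon_lateral = -nu·epsilon_axial (SI units).
  Case 1: epsilon_lateral = -(0.2694 × 0.0004905) = -0.0001321
  Case 2: epsilon_lateral = -(0.341 × 0.0009988) = -0.0003406
  Case 3: epsilon_lateral = -(0.3425 × 0.001302) = -0.0004459
  Case 4: epsilon_lateral = -(0.3466 × 0.001452) = -0.0005033
Ordering by |epsilon_lateral|: 0.0005033 (case 4) > 0.0004459 (case 3) > 0.0003406 (case 2) > 0.0001321 (case 1)
Final answer: 4, 3, 2, 1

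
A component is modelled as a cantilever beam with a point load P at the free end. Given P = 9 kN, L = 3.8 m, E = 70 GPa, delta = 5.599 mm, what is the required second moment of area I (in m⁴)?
Model: a cantilever beam with a point load P at the free end, so delta = (P·L^3) / (3·E·I).
Solve for I: I = (P·L^3) / (3·delta·E).
Convert to SI units:
  P = 9 kN = 9000 N
  E = 70 GPa = 7 × 10¹⁰ Pa
  delta = 5.599 mm = 0.005599 m
Substitute:
  I = (9000 × 3.8^3) / (3 × 0.005599 × (7 × 10¹⁰))
  I = 0.00042 m⁴
Final answer: I = 0.00042 m⁴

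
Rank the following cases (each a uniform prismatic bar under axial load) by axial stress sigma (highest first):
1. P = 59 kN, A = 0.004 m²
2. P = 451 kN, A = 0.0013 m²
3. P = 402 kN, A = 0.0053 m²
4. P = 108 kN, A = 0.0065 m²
Model: a uniform prismatic bar under axial load, so sigma = P / A (SI units).
  Case 1: sigma = 59000 / 0.004 = 1.475 × 10⁷ Pa = 14.75 MPa
  Case 2: sigma = 451000 / 0.0013 = 3.469 × 10⁸ Pa = 346.9 MPa
  Case 3: sigma = 402000 / 0.0053 = 7.585 × 10⁷ Pa = 75.85 MPa
  Case 4: sigma = 108000 / 0.0065 = 1.662 × 10⁷ Pa = 16.62 MPa
Ordering: 346.9 MPa (case 2) > 75.85 MPa (case 3) > 16.62 MPa (case 4) > 14.75 MPa (case 1)
Final answer: 2, 3, 4, 1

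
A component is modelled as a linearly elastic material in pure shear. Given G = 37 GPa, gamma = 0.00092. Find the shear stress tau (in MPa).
Model: a linearly elastic material in pure shear, so tau = G·gamma.
Convert to SI units:
  G = 37 GPa = 3.7 × 10¹⁰ Pa
Substitute:
  tau = (3.7 × 10¹⁰) × 0.00092
  tau = 3.404 × 10⁷ Pa
Convert: tau = 3.404 × 10⁷ Pa = 34.04 MPa
Final answer: tau = 34.04 MPa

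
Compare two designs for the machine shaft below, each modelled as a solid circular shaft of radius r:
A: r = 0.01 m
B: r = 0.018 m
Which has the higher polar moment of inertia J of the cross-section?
Model: a solid circular shaft of radius r, so J = (π·r^4) / 2 (SI units).
  A: J = (π × 0.01^4) / 2 = 1.571 × 10⁻⁸ m⁴
  B: J = (π × 0.018^4) / 2 = 1.649 × 10⁻⁷ m⁴
1.649 × 10⁻⁷ m⁴ > 1.571 × 10⁻⁸ m⁴, so B is larger.
Final answer: B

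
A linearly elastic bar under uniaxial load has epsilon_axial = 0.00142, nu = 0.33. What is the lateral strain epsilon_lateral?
Model: a linearly elastic bar under uniaxial load, so epsilon_lateral = -nu·epsilon_axial.
Substitute:
  epsilon_lateral = -(0.33 × 0.00142)
  epsilon_lateral = -0.0004686
Final answer: epsilon_lateral = -0.0004686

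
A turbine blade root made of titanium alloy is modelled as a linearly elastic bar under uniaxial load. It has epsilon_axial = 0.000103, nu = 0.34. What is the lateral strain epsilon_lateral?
Model: a linearly elastic bar under uniaxial load, so epsilon_lateral = -nu·epsilon_axial.
Substitute:
  epsilon_lateral = -(0.34 × 0.000103)
  epsilon_lateral = -3.502 × 10⁻⁵
Final answer: epsilon_lateral = -3.502 × 10⁻⁵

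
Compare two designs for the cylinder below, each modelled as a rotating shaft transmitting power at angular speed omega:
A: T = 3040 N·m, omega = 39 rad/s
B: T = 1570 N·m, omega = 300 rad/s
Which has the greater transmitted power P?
Model: a rotating shaft transmitting power at angular speed omega, so P = T·omega (SI units).
  A: P = 3040 × 39 = 118600 W = 118.6 kW
  B: P = 1570 × 300 = 471000 W = 471 kW
471 kW > 118.6 kW, so B is larger.
Final answer: B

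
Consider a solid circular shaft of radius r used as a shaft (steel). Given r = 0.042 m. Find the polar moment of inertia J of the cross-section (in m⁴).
Model: a solid circular shaft of radius r, so J = (π·r^4) / 2.
Substitute:
  J = (π × 0.042^4) / 2
  J = 4.888 × 10⁻⁶ m⁴
Final answer: J = 4.888 × 10⁻⁶ m⁴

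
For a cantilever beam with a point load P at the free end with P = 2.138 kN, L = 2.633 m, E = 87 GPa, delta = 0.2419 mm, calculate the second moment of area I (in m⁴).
Model: a cantilever beam with a point load P at the free end, so delta = (P·L^3) / (3·E·I).
Solve for I: I = (P·L^3) / (3·delta·E).
Convert to SI units:
  P = 2.138 kN = 2138 N
  E = 87 GPa = 8.7 × 10¹⁰ Pa
  delta = 0.2419 mm = 0.0002419 m
Substitute:
  I = (2138 × 2.633^3) / (3 × 0.0002419 × (8.7 × 10¹⁰))
  I = 0.0006181 m⁴
Final answer: I = 0.0006181 m⁴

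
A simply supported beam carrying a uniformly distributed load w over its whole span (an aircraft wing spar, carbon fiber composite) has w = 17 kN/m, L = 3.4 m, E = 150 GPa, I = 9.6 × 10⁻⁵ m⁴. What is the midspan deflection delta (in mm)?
Model: a simply supported beam carrying a uniformly distributed load w over its whole span, so delta = (5·w·L^4) / (384·E·I).
Convert to SI units:
  w = 17 kN/m = 17000 N/m
  E = 150 GPa = 1.5 × 10¹¹ Pa
Substitute:
  delta = (5 × 17000 × 3.4^4) / (384 × (1.5 × 10¹¹) × (9.6 × 10⁻⁵))
  delta = 0.002054 m
Convert: delta = 0.002054 m = 2.054 mm
Final answer: delta = 2.054 mm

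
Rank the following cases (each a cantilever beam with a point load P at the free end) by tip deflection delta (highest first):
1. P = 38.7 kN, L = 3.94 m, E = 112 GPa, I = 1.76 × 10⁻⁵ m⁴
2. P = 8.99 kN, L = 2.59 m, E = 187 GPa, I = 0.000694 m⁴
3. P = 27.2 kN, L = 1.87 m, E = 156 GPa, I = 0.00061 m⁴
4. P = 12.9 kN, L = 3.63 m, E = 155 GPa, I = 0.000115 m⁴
Model: a cantilever beam with a point load P at the free end, so delta = (P·L^3) / (3·E·I) (SI units).
  Case 1: delta = (38700 × 3.94^3) / (3 × (1.12 × 10¹¹) × (1.76 × 10⁻⁵)) = 0.4003 m = 400.3 mm
  Case 2: delta = (8990 × 2.59^3) / (3 × (1.87 × 10¹¹) × 0.000694) = 0.0004012 m = 0.4012 mm
  Case 3: delta = (27200 × 1.87^3) / (3 × (1.56 × 10¹¹) × 0.00061) = 0.000623 m = 0.623 mm
  Case 4: delta = (12900 × 3.63^3) / (3 × (1.55 × 10¹¹) × 0.000115) = 0.01154 m = 11.54 mm
Ordering: 400.3 mm (case 1) > 11.54 mm (case 4) > 0.623 mm (case 3) > 0.4012 mm (case 2)
Final answer: 1, 4, 3, 2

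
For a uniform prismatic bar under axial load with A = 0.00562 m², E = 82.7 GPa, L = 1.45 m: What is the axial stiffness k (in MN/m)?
Model: a uniform prismatic bar under axial load, so k = (A·E) / L.
Convert to SI units:
  E = 82.7 GPa = 8.27 × 10¹⁰ Pa
Substitute:
  k = (0.00562 × (8.27 × 10¹⁰)) / 1.45
  k = 3.205 × 10⁸ N/m
Convert: k = 3.205 × 10⁸ N/m = 320.5 MN/m
Final answer: k = 320.5 MN/m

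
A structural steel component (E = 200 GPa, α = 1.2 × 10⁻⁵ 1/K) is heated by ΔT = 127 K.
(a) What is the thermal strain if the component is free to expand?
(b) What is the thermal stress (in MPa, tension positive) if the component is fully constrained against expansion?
(a) Free thermal strain ε_th = α·ΔT = (1.2 × 10⁻⁵) × 127 = 0.001524
(b) Fully constrained, the expansion is suppressed, so σ = -E·α·ΔT. Convert E = 200 GPa = 2 × 10¹¹ Pa.
  σ = -(2 × 10¹¹) × (1.2 × 10⁻⁵) × 127 = -3.048 × 10⁸ Pa = -304.8 MPa (compressive)
Final answer: (a) ε_th = 0.001524, (b) σ = -304.8 MPa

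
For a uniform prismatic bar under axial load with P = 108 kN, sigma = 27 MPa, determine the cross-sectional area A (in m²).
Model: a uniform prismatic bar under axial load, so sigma = P / A.
Solve for A: A = P / sigma.
Convert to SI units:
  P = 108 kN = 108000 N
  sigma = 27 MPa = 2.7 × 10⁷ Pa
Substitute:
  A = 108000 / (2.7 × 10⁷)
  A = 0.004 m²
Final answer: A = 0.004 m²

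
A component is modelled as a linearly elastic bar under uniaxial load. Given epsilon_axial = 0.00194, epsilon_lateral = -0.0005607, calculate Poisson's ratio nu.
Model: a linearly elastic bar under uniaxial load, so epsilon_lateral = -nu·epsilon_axial.
Solve for nu: nu = -epsilon_lateral / epsilon_axial.
Substitute:
  nu = -(-0.0005607) / 0.00194
  nu = 0.289
Final answer: nu = 0.289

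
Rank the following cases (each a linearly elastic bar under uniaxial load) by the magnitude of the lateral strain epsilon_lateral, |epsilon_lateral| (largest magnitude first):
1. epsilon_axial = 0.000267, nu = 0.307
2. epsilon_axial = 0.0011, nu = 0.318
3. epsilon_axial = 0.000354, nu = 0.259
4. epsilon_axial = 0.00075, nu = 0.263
Model: a linearly elastic bar under uniaxial load, so epsilon_lateral = -nu·epsilon_axial (SI units).
  Case 1: epsilon_lateral = -(0.307 × 0.000267) = -8.197 × 10⁻⁵
  Case 2: epsilon_lateral = -(0.318 × 0.0011) = -0.0003498
  Case 3: epsilon_lateral = -(0.259 × 0.000354) = -9.169 × 10⁻⁵
  Case 4: epsilon_lateral = -(0.263 × 0.00075) = -0.0001973
Ordering by |epsilon_lateral|: 0.0003498 (case 2) > 0.0001973 (case 4) > 9.169 × 10⁻⁵ (case 3) > 8.197 × 10⁻⁵ (case 1)
Final answer: 2, 4, 3, 1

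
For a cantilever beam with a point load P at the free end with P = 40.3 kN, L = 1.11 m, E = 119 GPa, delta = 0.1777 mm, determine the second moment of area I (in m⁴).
Model: a cantilever beam with a point load P at the free end, so delta = (P·L^3) / (3·E·I).
Solve for I: I = (P·L^3) / (3·delta·E).
Convert to SI units:
  P = 40.3 kN = 40300 N
  E = 119 GPa = 1.19 × 10¹¹ Pa
  delta = 0.1777 mm = 0.0001777 m
Substitute:
  I = (40300 × 1.11^3) / (3 × 0.0001777 × (1.19 × 10¹¹))
  I = 0.0008688 m⁴
Final answer: I = 0.0008688 m⁴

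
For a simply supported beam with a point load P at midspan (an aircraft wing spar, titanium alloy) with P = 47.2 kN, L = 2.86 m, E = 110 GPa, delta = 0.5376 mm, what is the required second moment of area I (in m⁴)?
Model: a simply supported beam with a point load P at midspan, so delta = (P·L^3) / (48·E·I).
Solve for I: I = (P·L^3) / (48·delta·E).
Convert to SI units:
  P = 47.2 kN = 47200 N
  E = 110 GPa = 1.1 × 10¹¹ Pa
  delta = 0.5376 mm = 0.0005376 m
Substitute:
  I = (47200 × 2.86^3) / (48 × 0.0005376 × (1.1 × 10¹¹))
  I = 0.000389 m⁴
Final answer: I = 0.000389 m⁴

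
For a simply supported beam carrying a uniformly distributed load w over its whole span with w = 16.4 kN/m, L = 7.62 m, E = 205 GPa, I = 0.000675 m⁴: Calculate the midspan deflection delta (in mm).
Model: a simply supported beam carrying a uniformly distributed load w over its whole span, so delta = (5·w·L^4) / (384·E·I).
Convert to SI units:
  w = 16.4 kN/m = 16400 N/m
  E = 205 GPa = 2.05 × 10¹¹ Pa
Substitute:
  delta = (5 × 16400 × 7.62^4) / (384 × (2.05 × 10¹¹) × 0.000675)
  delta = 0.005203 m
Convert: delta = 0.005203 m = 5.203 mm
Final answer: delta = 5.203 mm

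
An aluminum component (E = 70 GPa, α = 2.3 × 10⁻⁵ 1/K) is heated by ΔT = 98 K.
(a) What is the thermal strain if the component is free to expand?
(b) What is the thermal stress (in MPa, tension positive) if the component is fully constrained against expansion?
(a) Free thermal strain ε_th = α·ΔT = (2.3 × 10⁻⁵) × 98 = 0.002254
(b) Fully constrained, the expansion is suppressed, so σ = -E·α·ΔT. Convert E = 70 GPa = 7 × 10¹⁰ Pa.
  σ = -(7 × 10¹⁰) × (2.3 × 10⁻⁵) × 98 = -1.578 × 10⁸ Pa = -157.8 MPa (compressive)
Final answer: (a) ε_th = 0.002254, (b) σ = -157.8 MPa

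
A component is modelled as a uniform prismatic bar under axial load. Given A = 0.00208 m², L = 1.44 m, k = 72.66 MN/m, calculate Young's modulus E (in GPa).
Model: a uniform prismatic bar under axial load, so k = (A·E) / L.
Solve for E: E = (k·L) / A.
Convert to SI units:
  k = 72.66 MN/m = 7.266 × 10⁷ N/m
Substitute:
  E = ((7.266 × 10⁷) × 1.44) / 0.00208
  E = 5.03 × 10¹⁰ Pa
Convert: E = 5.03 × 10¹⁰ Pa = 50.3 GPa
Final answer: E = 50.3 GPa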